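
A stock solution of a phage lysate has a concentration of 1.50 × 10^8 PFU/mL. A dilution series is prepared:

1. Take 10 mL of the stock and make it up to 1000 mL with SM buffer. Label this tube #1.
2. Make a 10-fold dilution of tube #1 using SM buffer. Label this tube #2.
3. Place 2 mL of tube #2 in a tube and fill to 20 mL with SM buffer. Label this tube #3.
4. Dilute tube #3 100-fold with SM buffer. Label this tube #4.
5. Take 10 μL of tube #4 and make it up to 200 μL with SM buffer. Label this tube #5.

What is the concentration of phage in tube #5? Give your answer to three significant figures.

Step 1: 10 mL brought to 1000 mL → factor 1000/10 = 100
Step 2: 10-fold → factor 10
Step 3: 2 mL brought to 20 mL → factor 20/2 = 10
Step 4: 100-fold → factor 100
Step 5: 10 μL brought to 200 μL → factor 200/10 = 20
Overall dilution factor = 100 × 10 × 10 × 100 × 20 = 2 × 10^7
Final = 1.50 × 10^8 PFU/mL / 2 × 10^7 = 7.50 PFU/mL

7.50 PFU/mL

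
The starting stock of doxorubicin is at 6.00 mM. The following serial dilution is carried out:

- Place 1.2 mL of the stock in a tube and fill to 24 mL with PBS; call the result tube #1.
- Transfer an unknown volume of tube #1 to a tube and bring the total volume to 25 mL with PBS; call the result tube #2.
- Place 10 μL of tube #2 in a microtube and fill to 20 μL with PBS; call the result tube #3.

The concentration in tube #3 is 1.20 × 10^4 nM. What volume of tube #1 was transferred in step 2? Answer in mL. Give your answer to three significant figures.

Step 1: 1.2 mL brought to 24 mL → factor 24/1.2 = 20
Step 2: v brought to 25 mL → factor = 25 mL/v
Step 3: 10 μL brought to 20 μL → factor 20/10 = 2
Product of known-step factors = 40
Overall factor = 6.00 mM / (1.20 × 10^4 nM) = 500
Step-2 factor = 500 / 40 = 12.5
v = 25 mL / 12.5 = 2.00 mL

2.00 mL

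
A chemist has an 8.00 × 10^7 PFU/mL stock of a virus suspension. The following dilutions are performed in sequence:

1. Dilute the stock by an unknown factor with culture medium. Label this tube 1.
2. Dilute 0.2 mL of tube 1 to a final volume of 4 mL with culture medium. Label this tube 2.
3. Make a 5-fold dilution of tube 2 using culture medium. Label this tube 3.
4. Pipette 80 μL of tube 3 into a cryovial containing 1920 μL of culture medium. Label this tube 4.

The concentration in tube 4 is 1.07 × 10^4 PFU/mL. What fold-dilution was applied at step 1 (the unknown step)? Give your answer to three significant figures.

Step 1: unknown factor x
Step 2: 0.2 mL brought to 4 mL → factor 4/0.2 = 20
Step 3: 5-fold → factor 5
Step 4: 80 μL + 1920 μL = 2000 μL total → factor 2000/80 = 25
Product of known-step factors = 2500
Overall factor = 8.00 × 10^7 PFU/mL / (1.07 × 10^4 PFU/mL) = 7476.6
x = 7476.6 / 2500 = 2.99

2.99-fold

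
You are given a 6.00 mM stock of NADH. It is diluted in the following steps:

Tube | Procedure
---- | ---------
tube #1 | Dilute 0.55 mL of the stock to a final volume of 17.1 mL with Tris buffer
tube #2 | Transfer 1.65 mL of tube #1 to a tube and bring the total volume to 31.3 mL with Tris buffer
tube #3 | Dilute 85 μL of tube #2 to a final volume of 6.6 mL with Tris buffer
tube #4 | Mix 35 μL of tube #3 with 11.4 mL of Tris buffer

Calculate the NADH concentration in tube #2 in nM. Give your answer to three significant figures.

Step 1: 0.55 mL brought to 17.1 mL → factor 17.1/0.55 = 31.091
Step 2: 1.65 mL brought to 31.3 mL → factor 31.3/1.65 = 18.97
Dilution factor through tube #2 = 31.091 × 18.97 = 589.79
[tube #2] = 6.00 mM / 589.79 = 0.01017 mM = 1.02 × 10^4 nM

1.02 × 10^4 nM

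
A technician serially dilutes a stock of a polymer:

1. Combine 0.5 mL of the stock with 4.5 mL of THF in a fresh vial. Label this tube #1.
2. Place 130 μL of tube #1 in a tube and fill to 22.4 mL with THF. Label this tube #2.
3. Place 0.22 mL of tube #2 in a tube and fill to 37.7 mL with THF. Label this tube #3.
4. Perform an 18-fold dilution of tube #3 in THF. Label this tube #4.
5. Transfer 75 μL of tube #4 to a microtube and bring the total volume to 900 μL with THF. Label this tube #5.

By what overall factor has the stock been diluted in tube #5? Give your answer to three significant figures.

6.38 × 10^7

Step 1: 0.5 mL + 4.5 mL = 5 mL total → factor 5/0.5 = 10
Step 2: 130 μL brought to 22.4 mL → factor 22400/130 = 172.31
Step 3: 0.22 mL brought to 37.7 mL → factor 37.7/0.22 = 171.36
Step 4: 18-fold → factor 18
Step 5: 75 μL brought to 900 μL → factor 900/75 = 12
Overall dilution factor = 10 × 172.31 × 171.36 × 18 × 12 = 6.3779 × 10^7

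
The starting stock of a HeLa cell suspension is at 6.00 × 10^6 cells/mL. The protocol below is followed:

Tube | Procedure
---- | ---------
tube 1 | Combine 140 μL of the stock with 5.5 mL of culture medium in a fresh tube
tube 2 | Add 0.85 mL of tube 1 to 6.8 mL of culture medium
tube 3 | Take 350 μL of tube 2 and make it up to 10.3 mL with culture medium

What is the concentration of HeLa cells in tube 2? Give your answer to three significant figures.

1.65 × 10^4 cells/mL

Step 1: 140 μL + 5.5 mL = 5640 μL total → factor 5640/140 = 40.286
Step 2: 0.85 mL + 6.8 mL = 7.65 mL total → factor 7.65/0.85 = 9
Dilution factor through tube 2 = 40.286 × 9 = 362.57
[tube 2] = 6.00 × 10^6 cells/mL / 362.57 = 1.65 × 10^4 cells/mL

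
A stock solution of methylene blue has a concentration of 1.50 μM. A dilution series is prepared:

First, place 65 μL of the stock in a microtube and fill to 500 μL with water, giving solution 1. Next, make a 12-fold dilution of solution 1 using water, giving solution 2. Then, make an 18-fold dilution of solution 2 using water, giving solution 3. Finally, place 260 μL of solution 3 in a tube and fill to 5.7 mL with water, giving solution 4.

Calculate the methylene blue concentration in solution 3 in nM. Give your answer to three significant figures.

0.903 nM

Step 1: 65 μL brought to 500 μL → factor 500/65 = 7.6923
Step 2: 12-fold → factor 12
Step 3: 18-fold → factor 18
Dilution factor through solution 3 = 7.6923 × 12 × 18 = 1661.5
[solution 3] = 1.50 μM / 1661.5 = 0.0009028 μM = 0.903 nM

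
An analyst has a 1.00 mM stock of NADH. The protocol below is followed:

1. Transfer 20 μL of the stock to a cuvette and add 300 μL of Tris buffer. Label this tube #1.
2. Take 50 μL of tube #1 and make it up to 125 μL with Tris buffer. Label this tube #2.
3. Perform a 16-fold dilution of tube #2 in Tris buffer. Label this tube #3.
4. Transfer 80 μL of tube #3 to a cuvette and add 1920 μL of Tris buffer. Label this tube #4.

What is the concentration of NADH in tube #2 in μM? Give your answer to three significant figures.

25.0 μM

Step 1: 20 μL + 300 μL = 320 μL total → factor 320/20 = 16
Step 2: 50 μL brought to 125 μL → factor 125/50 = 2.5
Dilution factor through tube #2 = 16 × 2.5 = 40
[tube #2] = 1.00 mM / 40 = 0.02500 mM = 25.0 μM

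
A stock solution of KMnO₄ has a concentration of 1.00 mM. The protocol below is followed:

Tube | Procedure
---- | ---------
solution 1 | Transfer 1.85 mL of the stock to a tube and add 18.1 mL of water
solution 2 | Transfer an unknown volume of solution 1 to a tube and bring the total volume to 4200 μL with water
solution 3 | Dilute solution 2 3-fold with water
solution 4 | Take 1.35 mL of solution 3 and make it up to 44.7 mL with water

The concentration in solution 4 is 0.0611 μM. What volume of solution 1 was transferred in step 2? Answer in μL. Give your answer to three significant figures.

Step 1: 1.85 mL + 18.1 mL = 19.95 mL total → factor 19.95/1.85 = 10.784
Step 2: v brought to 4200 μL → factor = 4200 μL/v
Step 3: 3-fold → factor 3
Step 4: 1.35 mL brought to 44.7 mL → factor 44.7/1.35 = 33.111
Product of known-step factors = 1071.2
Overall factor = 1.00 mM / (0.0611 μM) = 16367
Step-2 factor = 16367 / 1071.2 = 15.279
v = 4200 μL / 15.279 = 275 μL

275 μL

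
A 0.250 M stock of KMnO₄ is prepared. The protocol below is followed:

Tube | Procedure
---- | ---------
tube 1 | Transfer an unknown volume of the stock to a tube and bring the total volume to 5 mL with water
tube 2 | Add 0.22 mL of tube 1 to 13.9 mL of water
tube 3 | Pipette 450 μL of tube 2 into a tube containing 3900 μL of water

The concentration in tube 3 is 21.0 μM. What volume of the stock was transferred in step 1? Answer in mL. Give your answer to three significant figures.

0.261 mL

Step 1: v brought to 5 mL → factor = 5 mL/v
Step 2: 0.22 mL + 13.9 mL = 14.12 mL total → factor 14.12/0.22 = 64.182
Step 3: 450 μL + 3900 μL = 4350 μL total → factor 4350/450 = 9.6667
Product of known-step factors = 620.42
Overall factor = 0.250 M / (21.0 μM) = 11905
Step-1 factor = 11905 / 620.42 = 19.188
v = 5 mL / 19.188 = 0.261 mL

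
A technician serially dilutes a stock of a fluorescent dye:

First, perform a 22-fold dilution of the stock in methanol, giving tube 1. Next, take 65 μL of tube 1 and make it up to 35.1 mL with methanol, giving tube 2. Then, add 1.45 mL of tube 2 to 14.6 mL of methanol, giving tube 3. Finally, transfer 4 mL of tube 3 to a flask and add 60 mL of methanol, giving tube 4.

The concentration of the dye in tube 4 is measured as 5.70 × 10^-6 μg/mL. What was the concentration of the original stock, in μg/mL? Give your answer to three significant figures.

Step 1: 22-fold → factor 22
Step 2: 65 μL brought to 35.1 mL → factor 35100/65 = 540
Step 3: 1.45 mL + 14.6 mL = 16.05 mL total → factor 16.05/1.45 = 11.069
Step 4: 4 mL + 60 mL = 64 mL total → factor 64/4 = 16
Overall dilution factor = 22 × 540 × 11.069 × 16 = 2.104 × 10^6
Stock = 5.70 × 10^-6 μg/mL × 2.104 × 10^6 = 12.0 μg/mL

12.0 μg/mL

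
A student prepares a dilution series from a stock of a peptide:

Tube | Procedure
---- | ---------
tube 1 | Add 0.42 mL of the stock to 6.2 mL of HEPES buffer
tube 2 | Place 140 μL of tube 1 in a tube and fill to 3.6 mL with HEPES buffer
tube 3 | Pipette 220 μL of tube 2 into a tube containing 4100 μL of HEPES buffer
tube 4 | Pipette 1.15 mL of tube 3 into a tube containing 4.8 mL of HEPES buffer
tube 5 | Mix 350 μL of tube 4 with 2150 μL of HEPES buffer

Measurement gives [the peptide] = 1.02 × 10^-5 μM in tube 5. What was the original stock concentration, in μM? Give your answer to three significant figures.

Step 1: 0.42 mL + 6.2 mL = 6.62 mL total → factor 6.62/0.42 = 15.762
Step 2: 140 μL brought to 3.6 mL → factor 3600/140 = 25.714
Step 3: 220 μL + 4100 μL = 4320 μL total → factor 4320/220 = 19.636
Step 4: 1.15 mL + 4.8 mL = 5.95 mL total → factor 5.95/1.15 = 5.1739
Step 5: 350 μL + 2150 μL = 2500 μL total → factor 2500/350 = 7.1429
Overall dilution factor = 15.762 × 25.714 × 19.636 × 5.1739 × 7.1429 = 2.9413 × 10^5
Stock = 1.02 × 10^-5 μM × 2.9413 × 10^5 = 3.00 μM

3.00 μM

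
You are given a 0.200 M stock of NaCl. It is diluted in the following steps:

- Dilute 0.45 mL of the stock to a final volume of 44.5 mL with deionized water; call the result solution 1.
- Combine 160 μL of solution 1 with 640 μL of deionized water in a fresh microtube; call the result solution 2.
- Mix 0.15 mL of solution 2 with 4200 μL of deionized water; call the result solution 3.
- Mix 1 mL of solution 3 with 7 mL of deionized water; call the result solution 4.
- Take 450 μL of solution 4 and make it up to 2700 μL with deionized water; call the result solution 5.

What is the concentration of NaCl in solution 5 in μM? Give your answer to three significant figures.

Step 1: 0.45 mL brought to 44.5 mL → factor 44.5/0.45 = 98.889
Step 2: 160 μL + 640 μL = 800 μL total → factor 800/160 = 5
Step 3: 0.15 mL + 4200 μL = 4.35 mL total → factor 4.35/0.15 = 29
Step 4: 1 mL + 7 mL = 8 mL total → factor 8/1 = 8
Step 5: 450 μL brought to 2700 μL → factor 2700/450 = 6
Overall dilution factor = 98.889 × 5 × 29 × 8 × 6 = 6.8827 × 10^5
Final = 0.200 M / 6.8827 × 10^5 = 2.906 × 10^-7 M = 0.291 μM

0.291 μM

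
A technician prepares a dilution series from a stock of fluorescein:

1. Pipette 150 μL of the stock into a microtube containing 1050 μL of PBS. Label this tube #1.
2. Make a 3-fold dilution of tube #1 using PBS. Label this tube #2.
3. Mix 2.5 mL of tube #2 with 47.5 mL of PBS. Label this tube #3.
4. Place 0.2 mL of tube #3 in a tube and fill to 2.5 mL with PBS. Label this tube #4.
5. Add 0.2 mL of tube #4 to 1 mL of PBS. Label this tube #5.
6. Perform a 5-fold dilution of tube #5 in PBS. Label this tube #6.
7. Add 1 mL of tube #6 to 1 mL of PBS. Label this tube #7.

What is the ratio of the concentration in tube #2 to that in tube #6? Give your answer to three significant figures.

7.50 × 10^3

Step 1: 150 μL + 1050 μL = 1200 μL total → factor 1200/150 = 8
Step 2: 3-fold → factor 3
Step 3: 2.5 mL + 47.5 mL = 50 mL total → factor 50/2.5 = 20
Step 4: 0.2 mL brought to 2.5 mL → factor 2.5/0.2 = 12.5
Step 5: 0.2 mL + 1 mL = 1.2 mL total → factor 1.2/0.2 = 6
Step 6: 5-fold → factor 5
Dilution factor to tube #2 = 24; to tube #6 = 1.8 × 10^5
[tube #2]/[tube #6] = (factor to tube #6)/(factor to tube #2) = 1.8 × 10^5/24 = 7.50 × 10^3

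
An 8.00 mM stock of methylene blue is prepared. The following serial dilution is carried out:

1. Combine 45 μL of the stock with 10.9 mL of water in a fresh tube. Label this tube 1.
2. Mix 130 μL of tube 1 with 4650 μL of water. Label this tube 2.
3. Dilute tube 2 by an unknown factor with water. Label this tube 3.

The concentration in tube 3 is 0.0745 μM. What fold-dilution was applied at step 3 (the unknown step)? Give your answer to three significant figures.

12.0-fold

Step 1: 45 μL + 10.9 mL = 10945 μL total → factor 10945/45 = 243.22
Step 2: 130 μL + 4650 μL = 4780 μL total → factor 4780/130 = 36.769
Step 3: unknown factor x
Product of known-step factors = 8943.1
Overall factor = 8.00 mM / (0.0745 μM) = 1.0738 × 10^5
x = 1.0738 × 10^5 / 8943.1 = 12.0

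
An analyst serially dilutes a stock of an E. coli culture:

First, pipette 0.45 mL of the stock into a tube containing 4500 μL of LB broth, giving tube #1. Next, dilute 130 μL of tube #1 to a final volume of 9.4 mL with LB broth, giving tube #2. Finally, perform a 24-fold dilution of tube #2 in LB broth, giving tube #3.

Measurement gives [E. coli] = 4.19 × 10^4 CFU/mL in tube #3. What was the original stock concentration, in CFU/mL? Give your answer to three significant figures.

Step 1: 0.45 mL + 4500 μL = 4.95 mL total → factor 4.95/0.45 = 11
Step 2: 130 μL brought to 9.4 mL → factor 9400/130 = 72.308
Step 3: 24-fold → factor 24
Overall dilution factor = 11 × 72.308 × 24 = 19089
Stock = 4.19 × 10^4 CFU/mL × 19089 = 8.00 × 10^8 CFU/mL

8.00 × 10^8 CFU/mL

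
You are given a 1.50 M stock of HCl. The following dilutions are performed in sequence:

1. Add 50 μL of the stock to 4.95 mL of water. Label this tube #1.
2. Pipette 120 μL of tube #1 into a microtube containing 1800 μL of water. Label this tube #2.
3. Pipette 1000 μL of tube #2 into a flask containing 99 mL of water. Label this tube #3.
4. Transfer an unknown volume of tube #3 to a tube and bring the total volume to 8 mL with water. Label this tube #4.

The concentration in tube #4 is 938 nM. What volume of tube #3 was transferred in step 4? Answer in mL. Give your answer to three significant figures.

0.800 mL

Step 1: 50 μL + 4.95 mL = 5000 μL total → factor 5000/50 = 100
Step 2: 120 μL + 1800 μL = 1920 μL total → factor 1920/120 = 16
Step 3: 1000 μL + 99 mL = 1 × 10^5 μL total → factor 1 × 10^5/1000 = 100
Step 4: v brought to 8 mL → factor = 8 mL/v
Product of known-step factors = 1.6 × 10^5
Overall factor = 1.50 M / (938 nM) = 1.5991 × 10^6
Step-4 factor = 1.5991 × 10^6 / 1.6 × 10^5 = 9.9947
v = 8 mL / 9.9947 = 0.800 mL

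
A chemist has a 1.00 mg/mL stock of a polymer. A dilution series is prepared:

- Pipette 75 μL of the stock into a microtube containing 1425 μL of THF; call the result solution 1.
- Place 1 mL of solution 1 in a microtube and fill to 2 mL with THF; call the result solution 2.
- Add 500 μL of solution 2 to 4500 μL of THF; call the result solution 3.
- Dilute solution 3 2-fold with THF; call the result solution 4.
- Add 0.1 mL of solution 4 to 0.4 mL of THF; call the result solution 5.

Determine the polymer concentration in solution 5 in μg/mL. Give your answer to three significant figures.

Step 1: 75 μL + 1425 μL = 1500 μL total → factor 1500/75 = 20
Step 2: 1 mL brought to 2 mL → factor 2/1 = 2
Step 3: 500 μL + 4500 μL = 5000 μL total → factor 5000/500 = 10
Step 4: 2-fold → factor 2
Step 5: 0.1 mL + 0.4 mL = 0.5 mL total → factor 0.5/0.1 = 5
Overall dilution factor = 20 × 2 × 10 × 2 × 5 = 4000
Final = 1.00 mg/mL / 4000 = 0.0002500 mg/mL = 0.250 μg/mL

0.250 μg/mL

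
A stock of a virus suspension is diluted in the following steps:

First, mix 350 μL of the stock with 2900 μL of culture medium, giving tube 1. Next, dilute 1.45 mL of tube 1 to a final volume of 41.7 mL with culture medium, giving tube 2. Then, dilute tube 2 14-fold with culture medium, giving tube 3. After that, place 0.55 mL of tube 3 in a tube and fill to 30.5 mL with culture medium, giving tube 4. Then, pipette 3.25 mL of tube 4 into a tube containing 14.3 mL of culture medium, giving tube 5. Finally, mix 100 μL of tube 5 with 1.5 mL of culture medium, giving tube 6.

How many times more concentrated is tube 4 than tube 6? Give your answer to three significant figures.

Step 1: 350 μL + 2900 μL = 3250 μL total → factor 3250/350 = 9.2857
Step 2: 1.45 mL brought to 41.7 mL → factor 41.7/1.45 = 28.759
Step 3: 14-fold → factor 14
Step 4: 0.55 mL brought to 30.5 mL → factor 30.5/0.55 = 55.455
Step 5: 3.25 mL + 14.3 mL = 17.55 mL total → factor 17.55/3.25 = 5.4
Step 6: 100 μL + 1.5 mL = 1600 μL total → factor 1600/100 = 16
Dilution factor to tube 4 = 2.0732 × 10^5; to tube 6 = 1.7913 × 10^7
[tube 4]/[tube 6] = (factor to tube 6)/(factor to tube 4) = 1.7913 × 10^7/2.0732 × 10^5 = 86.4

86.4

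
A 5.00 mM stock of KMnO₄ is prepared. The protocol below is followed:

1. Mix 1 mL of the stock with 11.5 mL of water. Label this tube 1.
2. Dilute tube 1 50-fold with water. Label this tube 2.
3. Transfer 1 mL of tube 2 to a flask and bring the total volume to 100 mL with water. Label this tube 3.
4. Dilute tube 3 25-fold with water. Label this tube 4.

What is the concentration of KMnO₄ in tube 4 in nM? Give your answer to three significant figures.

Step 1: 1 mL + 11.5 mL = 12.5 mL total → factor 12.5/1 = 12.5
Step 2: 50-fold → factor 50
Step 3: 1 mL brought to 100 mL → factor 100/1 = 100
Step 4: 25-fold → factor 25
Dilution factor through tube 4 = 12.5 × 50 × 100 × 25 = 1.5625 × 10^6
[tube 4] = 5.00 mM / 1.5625 × 10^6 = 3.200 × 10^-6 mM = 3.20 nM

3.20 nM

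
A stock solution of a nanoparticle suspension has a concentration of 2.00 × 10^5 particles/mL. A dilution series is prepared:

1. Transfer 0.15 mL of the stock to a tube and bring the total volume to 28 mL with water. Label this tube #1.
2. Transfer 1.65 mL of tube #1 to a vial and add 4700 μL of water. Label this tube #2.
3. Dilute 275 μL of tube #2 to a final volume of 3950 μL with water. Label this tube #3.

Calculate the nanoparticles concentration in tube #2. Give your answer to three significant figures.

Step 1: 0.15 mL brought to 28 mL → factor 28/0.15 = 186.67
Step 2: 1.65 mL + 4700 μL = 6.35 mL total → factor 6.35/1.65 = 3.8485
Dilution factor through tube #2 = 186.67 × 3.8485 = 718.38
[tube #2] = 2.00 × 10^5 particles/mL / 718.38 = 278 particles/mL

278 particles/mL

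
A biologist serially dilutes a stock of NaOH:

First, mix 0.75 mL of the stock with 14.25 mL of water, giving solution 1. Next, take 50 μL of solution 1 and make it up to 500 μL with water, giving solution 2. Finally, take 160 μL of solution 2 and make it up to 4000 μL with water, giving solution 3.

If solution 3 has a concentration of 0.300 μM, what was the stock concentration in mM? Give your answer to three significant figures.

Step 1: 0.75 mL + 14.25 mL = 15 mL total → factor 15/0.75 = 20
Step 2: 50 μL brought to 500 μL → factor 500/50 = 10
Step 3: 160 μL brought to 4000 μL → factor 4000/160 = 25
Overall dilution factor = 20 × 10 × 25 = 5000
Stock = 0.300 μM × 5000 = 1500 μM = 1.50 mM

1.50 mM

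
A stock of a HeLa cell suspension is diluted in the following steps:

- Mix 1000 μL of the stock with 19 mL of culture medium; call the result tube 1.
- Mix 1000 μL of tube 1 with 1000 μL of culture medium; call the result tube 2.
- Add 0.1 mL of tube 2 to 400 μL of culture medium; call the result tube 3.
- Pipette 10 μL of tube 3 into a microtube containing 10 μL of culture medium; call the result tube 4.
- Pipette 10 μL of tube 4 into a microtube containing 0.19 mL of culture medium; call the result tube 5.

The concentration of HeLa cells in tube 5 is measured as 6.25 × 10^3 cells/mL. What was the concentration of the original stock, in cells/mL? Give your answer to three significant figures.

Step 1: 1000 μL + 19 mL = 20000 μL total → factor 20000/1000 = 20
Step 2: 1000 μL + 1000 μL = 2000 μL total → factor 2000/1000 = 2
Step 3: 0.1 mL + 400 μL = 0.5 mL total → factor 0.5/0.1 = 5
Step 4: 10 μL + 10 μL = 20 μL total → factor 20/10 = 2
Step 5: 10 μL + 0.19 mL = 200 μL total → factor 200/10 = 20
Overall dilution factor = 20 × 2 × 5 × 2 × 20 = 8000
Stock = 6.25 × 10^3 cells/mL × 8000 = 5.00 × 10^7 cells/mL

5.00 × 10^7 cells/mL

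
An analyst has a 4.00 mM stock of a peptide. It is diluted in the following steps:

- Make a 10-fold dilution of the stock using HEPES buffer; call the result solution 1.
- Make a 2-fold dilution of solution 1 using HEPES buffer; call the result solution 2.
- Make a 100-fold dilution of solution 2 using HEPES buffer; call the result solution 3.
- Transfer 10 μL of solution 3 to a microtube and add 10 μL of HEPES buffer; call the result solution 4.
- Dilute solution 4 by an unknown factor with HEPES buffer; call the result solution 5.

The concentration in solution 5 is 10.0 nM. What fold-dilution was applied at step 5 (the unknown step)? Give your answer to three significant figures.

Step 1: 10-fold → factor 10
Step 2: 2-fold → factor 2
Step 3: 100-fold → factor 100
Step 4: 10 μL + 10 μL = 20 μL total → factor 20/10 = 2
Step 5: unknown factor x
Product of known-step factors = 4000
Overall factor = 4.00 mM / (10.0 nM) = 4 × 10^5
x = 4 × 10^5 / 4000 = 100

100-fold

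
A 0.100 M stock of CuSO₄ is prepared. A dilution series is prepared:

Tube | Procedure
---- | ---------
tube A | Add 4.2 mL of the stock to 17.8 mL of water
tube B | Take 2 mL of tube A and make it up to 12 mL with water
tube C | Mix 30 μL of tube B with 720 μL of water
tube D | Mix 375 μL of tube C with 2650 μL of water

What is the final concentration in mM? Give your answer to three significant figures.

0.0158 mM

Step 1: 4.2 mL + 17.8 mL = 22 mL total → factor 22/4.2 = 5.2381
Step 2: 2 mL brought to 12 mL → factor 12/2 = 6
Step 3: 30 μL + 720 μL = 750 μL total → factor 750/30 = 25
Step 4: 375 μL + 2650 μL = 3025 μL total → factor 3025/375 = 8.0667
Overall dilution factor = 5.2381 × 6 × 25 × 8.0667 = 6338.1
Final = 0.100 M / 6338.1 = 1.578 × 10^-5 M = 0.0158 mM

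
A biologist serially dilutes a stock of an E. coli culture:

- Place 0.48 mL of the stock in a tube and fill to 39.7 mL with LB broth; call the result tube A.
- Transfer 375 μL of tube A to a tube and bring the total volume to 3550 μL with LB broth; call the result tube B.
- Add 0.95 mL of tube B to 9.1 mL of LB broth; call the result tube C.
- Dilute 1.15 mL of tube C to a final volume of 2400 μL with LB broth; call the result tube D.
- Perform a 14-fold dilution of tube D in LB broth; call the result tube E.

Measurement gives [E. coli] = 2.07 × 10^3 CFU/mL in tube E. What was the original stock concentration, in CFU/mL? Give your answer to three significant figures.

Step 1: 0.48 mL brought to 39.7 mL → factor 39.7/0.48 = 82.708
Step 2: 375 μL brought to 3550 μL → factor 3550/375 = 9.4667
Step 3: 0.95 mL + 9.1 mL = 10.05 mL total → factor 10.05/0.95 = 10.579
Step 4: 1.15 mL brought to 2400 μL → factor 2.4/1.15 = 2.087
Step 5: 14-fold → factor 14
Overall dilution factor = 82.708 × 9.4667 × 10.579 × 2.087 × 14 = 2.4201 × 10^5
Stock = 2.07 × 10^3 CFU/mL × 2.4201 × 10^5 = 5.01 × 10^8 CFU/mL

5.01 × 10^8 CFU/mL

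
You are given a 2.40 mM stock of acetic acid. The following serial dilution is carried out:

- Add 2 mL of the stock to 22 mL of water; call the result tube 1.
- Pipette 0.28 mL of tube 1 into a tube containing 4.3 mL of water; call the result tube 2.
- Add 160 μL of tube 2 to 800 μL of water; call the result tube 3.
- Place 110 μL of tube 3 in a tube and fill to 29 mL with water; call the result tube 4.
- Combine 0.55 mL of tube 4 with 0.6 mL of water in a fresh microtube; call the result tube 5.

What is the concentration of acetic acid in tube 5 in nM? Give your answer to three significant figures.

3.70 nM

Step 1: 2 mL + 22 mL = 24 mL total → factor 24/2 = 12
Step 2: 0.28 mL + 4.3 mL = 4.58 mL total → factor 4.58/0.28 = 16.357
Step 3: 160 μL + 800 μL = 960 μL total → factor 960/160 = 6
Step 4: 110 μL brought to 29 mL → factor 29000/110 = 263.64
Step 5: 0.55 mL + 0.6 mL = 1.15 mL total → factor 1.15/0.55 = 2.0909
Overall dilution factor = 12 × 16.357 × 6 × 263.64 × 2.0909 = 6.492 × 10^5
Final = 2.40 mM / 6.492 × 10^5 = 3.697 × 10^-6 mM = 3.70 nM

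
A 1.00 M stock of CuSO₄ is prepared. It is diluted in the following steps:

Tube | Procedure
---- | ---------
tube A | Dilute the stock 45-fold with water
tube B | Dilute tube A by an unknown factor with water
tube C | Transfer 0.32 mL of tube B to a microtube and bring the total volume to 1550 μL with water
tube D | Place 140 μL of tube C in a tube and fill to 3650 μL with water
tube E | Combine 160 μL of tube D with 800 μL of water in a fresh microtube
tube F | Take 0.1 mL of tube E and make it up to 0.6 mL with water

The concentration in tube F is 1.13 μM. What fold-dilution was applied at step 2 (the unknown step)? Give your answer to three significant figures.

4.33-fold

Step 1: 45-fold → factor 45
Step 2: unknown factor x
Step 3: 0.32 mL brought to 1550 μL → factor 1.55/0.32 = 4.8438
Step 4: 140 μL brought to 3650 μL → factor 3650/140 = 26.071
Step 5: 160 μL + 800 μL = 960 μL total → factor 960/160 = 6
Step 6: 0.1 mL brought to 0.6 mL → factor 0.6/0.1 = 6
Product of known-step factors = 2.0458 × 10^5
Overall factor = 1.00 M / (1.13 μM) = 8.8496 × 10^5
x = 8.8496 × 10^5 / 2.0458 × 10^5 = 4.33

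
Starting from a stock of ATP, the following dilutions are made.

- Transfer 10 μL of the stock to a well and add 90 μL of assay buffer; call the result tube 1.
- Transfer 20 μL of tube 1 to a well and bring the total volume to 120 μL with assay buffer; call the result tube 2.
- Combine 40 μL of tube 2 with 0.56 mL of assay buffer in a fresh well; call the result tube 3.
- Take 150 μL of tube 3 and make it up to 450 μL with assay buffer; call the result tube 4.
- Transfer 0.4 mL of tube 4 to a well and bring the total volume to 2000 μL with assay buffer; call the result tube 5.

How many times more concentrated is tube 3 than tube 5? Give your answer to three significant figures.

15.0

Step 1: 10 μL + 90 μL = 100 μL total → factor 100/10 = 10
Step 2: 20 μL brought to 120 μL → factor 120/20 = 6
Step 3: 40 μL + 0.56 mL = 600 μL total → factor 600/40 = 15
Step 4: 150 μL brought to 450 μL → factor 450/150 = 3
Step 5: 0.4 mL brought to 2000 μL → factor 2/0.4 = 5
Dilution factor to tube 3 = 900; to tube 5 = 13500
[tube 3]/[tube 5] = (factor to tube 5)/(factor to tube 3) = 13500/900 = 15.0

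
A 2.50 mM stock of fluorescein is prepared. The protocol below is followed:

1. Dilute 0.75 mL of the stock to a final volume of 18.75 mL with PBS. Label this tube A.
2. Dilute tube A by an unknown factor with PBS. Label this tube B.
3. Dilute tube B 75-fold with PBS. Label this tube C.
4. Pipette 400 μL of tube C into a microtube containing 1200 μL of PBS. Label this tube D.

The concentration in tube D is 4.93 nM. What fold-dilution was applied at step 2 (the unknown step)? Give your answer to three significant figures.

67.6-fold

Step 1: 0.75 mL brought to 18.75 mL → factor 18.75/0.75 = 25
Step 2: unknown factor x
Step 3: 75-fold → factor 75
Step 4: 400 μL + 1200 μL = 1600 μL total → factor 1600/400 = 4
Product of known-step factors = 7500
Overall factor = 2.50 mM / (4.93 nM) = 5.071 × 10^5
x = 5.071 × 10^5 / 7500 = 67.6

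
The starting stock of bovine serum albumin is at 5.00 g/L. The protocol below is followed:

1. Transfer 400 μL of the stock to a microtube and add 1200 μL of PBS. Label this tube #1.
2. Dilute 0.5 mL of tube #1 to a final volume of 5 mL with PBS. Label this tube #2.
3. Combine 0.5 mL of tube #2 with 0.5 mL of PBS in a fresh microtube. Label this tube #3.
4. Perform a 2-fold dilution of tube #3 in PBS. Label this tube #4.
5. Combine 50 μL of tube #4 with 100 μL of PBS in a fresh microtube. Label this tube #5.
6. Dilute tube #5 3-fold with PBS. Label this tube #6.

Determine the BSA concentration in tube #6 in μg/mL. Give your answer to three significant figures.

3.47 μg/mL

Step 1: 400 μL + 1200 μL = 1600 μL total → factor 1600/400 = 4
Step 2: 0.5 mL brought to 5 mL → factor 5/0.5 = 10
Step 3: 0.5 mL + 0.5 mL = 1 mL total → factor 1/0.5 = 2
Step 4: 2-fold → factor 2
Step 5: 50 μL + 100 μL = 150 μL total → factor 150/50 = 3
Step 6: 3-fold → factor 3
Overall dilution factor = 4 × 10 × 2 × 2 × 3 × 3 = 1440
Final = 5.00 g/L / 1440 = 0.003472 g/L = 3.47 μg/mL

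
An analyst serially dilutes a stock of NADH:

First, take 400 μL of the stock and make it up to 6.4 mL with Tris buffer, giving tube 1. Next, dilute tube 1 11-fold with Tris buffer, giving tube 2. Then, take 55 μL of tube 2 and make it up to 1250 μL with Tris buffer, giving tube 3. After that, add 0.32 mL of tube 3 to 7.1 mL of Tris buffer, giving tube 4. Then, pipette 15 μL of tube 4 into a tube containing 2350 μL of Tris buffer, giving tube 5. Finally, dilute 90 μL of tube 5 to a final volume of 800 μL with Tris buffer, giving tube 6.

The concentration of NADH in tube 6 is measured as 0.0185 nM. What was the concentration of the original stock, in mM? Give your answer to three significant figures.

2.40 mM

Step 1: 400 μL brought to 6.4 mL → factor 6400/400 = 16
Step 2: 11-fold → factor 11
Step 3: 55 μL brought to 1250 μL → factor 1250/55 = 22.727
Step 4: 0.32 mL + 7.1 mL = 7.42 mL total → factor 7.42/0.32 = 23.188
Step 5: 15 μL + 2350 μL = 2365 μL total → factor 2365/15 = 157.67
Step 6: 90 μL brought to 800 μL → factor 800/90 = 8.8889
Overall dilution factor = 16 × 11 × 22.727 × 23.188 × 157.67 × 8.8889 = 1.2999 × 10^8
Stock = 0.0185 nM × 1.2999 × 10^8 = 2.405 × 10^6 nM = 2.40 mM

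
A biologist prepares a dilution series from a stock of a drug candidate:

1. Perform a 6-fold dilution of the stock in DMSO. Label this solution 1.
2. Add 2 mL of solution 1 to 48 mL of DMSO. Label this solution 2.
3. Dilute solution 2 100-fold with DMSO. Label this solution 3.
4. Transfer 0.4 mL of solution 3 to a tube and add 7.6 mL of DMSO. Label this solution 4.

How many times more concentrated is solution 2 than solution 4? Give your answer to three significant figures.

Step 1: 6-fold → factor 6
Step 2: 2 mL + 48 mL = 50 mL total → factor 50/2 = 25
Step 3: 100-fold → factor 100
Step 4: 0.4 mL + 7.6 mL = 8 mL total → factor 8/0.4 = 20
Dilution factor to solution 2 = 150; to solution 4 = 3 × 10^5
[solution 2]/[solution 4] = (factor to solution 4)/(factor to solution 2) = 3 × 10^5/150 = 2.00 × 10^3

2.00 × 10^3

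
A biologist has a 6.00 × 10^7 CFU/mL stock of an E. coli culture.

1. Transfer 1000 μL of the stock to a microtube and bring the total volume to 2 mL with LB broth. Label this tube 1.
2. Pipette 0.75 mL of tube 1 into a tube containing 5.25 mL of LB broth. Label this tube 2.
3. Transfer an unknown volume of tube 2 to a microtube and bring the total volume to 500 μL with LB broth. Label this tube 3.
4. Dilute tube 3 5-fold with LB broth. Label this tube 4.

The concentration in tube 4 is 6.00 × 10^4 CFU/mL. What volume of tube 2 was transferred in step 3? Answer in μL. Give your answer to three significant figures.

40.0 μL

Step 1: 1000 μL brought to 2 mL → factor 2000/1000 = 2
Step 2: 0.75 mL + 5.25 mL = 6 mL total → factor 6/0.75 = 8
Step 3: v brought to 500 μL → factor = 500 μL/v
Step 4: 5-fold → factor 5
Product of known-step factors = 80
Overall factor = 6.00 × 10^7 CFU/mL / (6.00 × 10^4 CFU/mL) = 1000
Step-3 factor = 1000 / 80 = 12.5
v = 500 μL / 12.5 = 40.0 μL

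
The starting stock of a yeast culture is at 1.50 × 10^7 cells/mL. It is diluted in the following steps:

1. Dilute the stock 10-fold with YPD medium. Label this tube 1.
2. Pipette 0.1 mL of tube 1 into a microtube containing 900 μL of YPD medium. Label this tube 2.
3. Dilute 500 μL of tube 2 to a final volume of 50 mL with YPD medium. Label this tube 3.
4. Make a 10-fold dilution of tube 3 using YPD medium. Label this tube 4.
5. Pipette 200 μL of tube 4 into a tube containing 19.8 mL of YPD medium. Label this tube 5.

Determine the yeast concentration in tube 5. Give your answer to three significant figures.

1.50 cells/mL

Step 1: 10-fold → factor 10
Step 2: 0.1 mL + 900 μL = 1 mL total → factor 1/0.1 = 10
Step 3: 500 μL brought to 50 mL → factor 50000/500 = 100
Step 4: 10-fold → factor 10
Step 5: 200 μL + 19.8 mL = 20000 μL total → factor 20000/200 = 100
Overall dilution factor = 10 × 10 × 100 × 10 × 100 = 1 × 10^7
Final = 1.50 × 10^7 cells/mL / 1 × 10^7 = 1.50 cells/mL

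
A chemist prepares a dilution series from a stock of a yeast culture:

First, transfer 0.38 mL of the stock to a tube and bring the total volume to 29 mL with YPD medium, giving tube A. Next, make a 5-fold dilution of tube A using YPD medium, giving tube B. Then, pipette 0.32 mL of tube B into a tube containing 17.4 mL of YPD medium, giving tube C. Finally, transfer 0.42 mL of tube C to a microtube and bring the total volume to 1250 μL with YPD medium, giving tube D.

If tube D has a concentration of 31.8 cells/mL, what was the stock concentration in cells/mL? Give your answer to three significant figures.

2.00 × 10^6 cells/mL

Step 1: 0.38 mL brought to 29 mL → factor 29/0.38 = 76.316
Step 2: 5-fold → factor 5
Step 3: 0.32 mL + 17.4 mL = 17.72 mL total → factor 17.72/0.32 = 55.375
Step 4: 0.42 mL brought to 1250 μL → factor 1.25/0.42 = 2.9762
Overall dilution factor = 76.316 × 5 × 55.375 × 2.9762 = 62887
Stock = 31.8 cells/mL × 62887 = 2.00 × 10^6 cells/mL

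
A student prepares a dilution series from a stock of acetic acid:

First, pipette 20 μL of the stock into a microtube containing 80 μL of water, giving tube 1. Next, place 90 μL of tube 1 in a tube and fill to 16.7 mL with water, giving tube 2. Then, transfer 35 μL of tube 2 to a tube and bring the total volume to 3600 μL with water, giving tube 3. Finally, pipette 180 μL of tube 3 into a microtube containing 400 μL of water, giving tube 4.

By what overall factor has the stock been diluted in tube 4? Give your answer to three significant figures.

Step 1: 20 μL + 80 μL = 100 μL total → factor 100/20 = 5
Step 2: 90 μL brought to 16.7 mL → factor 16700/90 = 185.56
Step 3: 35 μL brought to 3600 μL → factor 3600/35 = 102.86
Step 4: 180 μL + 400 μL = 580 μL total → factor 580/180 = 3.2222
Overall dilution factor = 5 × 185.56 × 102.86 × 3.2222 = 3.0749 × 10^5

3.07 × 10^5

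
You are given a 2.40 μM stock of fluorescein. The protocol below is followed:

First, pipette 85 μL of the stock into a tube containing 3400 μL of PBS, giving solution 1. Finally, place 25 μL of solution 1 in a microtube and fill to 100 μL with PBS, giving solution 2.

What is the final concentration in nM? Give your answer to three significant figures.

14.6 nM

Step 1: 85 μL + 3400 μL = 3485 μL total → factor 3485/85 = 41
Step 2: 25 μL brought to 100 μL → factor 100/25 = 4
Overall dilution factor = 41 × 4 = 164
Final = 2.40 μM / 164 = 0.01463 μM = 14.6 nM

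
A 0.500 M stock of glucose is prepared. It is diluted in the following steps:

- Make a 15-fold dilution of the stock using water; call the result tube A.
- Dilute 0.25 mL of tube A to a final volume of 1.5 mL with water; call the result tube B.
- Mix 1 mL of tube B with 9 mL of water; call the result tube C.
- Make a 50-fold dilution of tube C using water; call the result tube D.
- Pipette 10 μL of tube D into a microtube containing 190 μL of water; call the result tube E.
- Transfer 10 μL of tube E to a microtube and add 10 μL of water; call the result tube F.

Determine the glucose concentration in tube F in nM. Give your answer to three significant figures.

278 nM

Step 1: 15-fold → factor 15
Step 2: 0.25 mL brought to 1.5 mL → factor 1.5/0.25 = 6
Step 3: 1 mL + 9 mL = 10 mL total → factor 10/1 = 10
Step 4: 50-fold → factor 50
Step 5: 10 μL + 190 μL = 200 μL total → factor 200/10 = 20
Step 6: 10 μL + 10 μL = 20 μL total → factor 20/10 = 2
Overall dilution factor = 15 × 6 × 10 × 50 × 20 × 2 = 1.8 × 10^6
Final = 0.500 M / 1.8 × 10^6 = 2.778 × 10^-7 M = 278 nM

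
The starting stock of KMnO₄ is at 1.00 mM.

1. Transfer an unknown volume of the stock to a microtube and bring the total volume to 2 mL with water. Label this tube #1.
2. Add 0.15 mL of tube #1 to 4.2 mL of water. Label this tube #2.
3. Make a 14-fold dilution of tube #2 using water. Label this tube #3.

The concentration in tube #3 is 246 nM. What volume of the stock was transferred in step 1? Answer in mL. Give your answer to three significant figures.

Step 1: v brought to 2 mL → factor = 2 mL/v
Step 2: 0.15 mL + 4.2 mL = 4.35 mL total → factor 4.35/0.15 = 29
Step 3: 14-fold → factor 14
Product of known-step factors = 406
Overall factor = 1.00 mM / (246 nM) = 4065
Step-1 factor = 4065 / 406 = 10.012
v = 2 mL / 10.012 = 0.200 mL

0.200 mL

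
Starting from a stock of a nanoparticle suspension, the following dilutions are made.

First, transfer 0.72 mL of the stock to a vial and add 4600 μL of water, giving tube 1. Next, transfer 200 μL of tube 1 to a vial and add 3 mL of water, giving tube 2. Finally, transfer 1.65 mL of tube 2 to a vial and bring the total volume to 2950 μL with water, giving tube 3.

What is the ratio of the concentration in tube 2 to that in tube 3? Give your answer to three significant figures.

1.79

Step 1: 0.72 mL + 4600 μL = 5.32 mL total → factor 5.32/0.72 = 7.3889
Step 2: 200 μL + 3 mL = 3200 μL total → factor 3200/200 = 16
Step 3: 1.65 mL brought to 2950 μL → factor 2.95/1.65 = 1.7879
Dilution factor to tube 2 = 118.22; to tube 3 = 211.37
[tube 2]/[tube 3] = (factor to tube 3)/(factor to tube 2) = 211.37/118.22 = 1.79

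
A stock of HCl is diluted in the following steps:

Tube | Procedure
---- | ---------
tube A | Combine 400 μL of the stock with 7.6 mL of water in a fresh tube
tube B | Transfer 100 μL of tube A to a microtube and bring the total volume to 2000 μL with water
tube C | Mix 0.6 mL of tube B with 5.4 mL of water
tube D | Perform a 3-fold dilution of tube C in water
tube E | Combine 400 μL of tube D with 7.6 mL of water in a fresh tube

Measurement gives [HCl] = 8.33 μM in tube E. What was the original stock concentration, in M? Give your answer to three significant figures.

Step 1: 400 μL + 7.6 mL = 8000 μL total → factor 8000/400 = 20
Step 2: 100 μL brought to 2000 μL → factor 2000/100 = 20
Step 3: 0.6 mL + 5.4 mL = 6 mL total → factor 6/0.6 = 10
Step 4: 3-fold → factor 3
Step 5: 400 μL + 7.6 mL = 8000 μL total → factor 8000/400 = 20
Overall dilution factor = 20 × 20 × 10 × 3 × 20 = 2.4 × 10^5
Stock = 8.33 μM × 2.4 × 10^5 = 1.999 × 10^6 μM = 2.00 M

2.00 M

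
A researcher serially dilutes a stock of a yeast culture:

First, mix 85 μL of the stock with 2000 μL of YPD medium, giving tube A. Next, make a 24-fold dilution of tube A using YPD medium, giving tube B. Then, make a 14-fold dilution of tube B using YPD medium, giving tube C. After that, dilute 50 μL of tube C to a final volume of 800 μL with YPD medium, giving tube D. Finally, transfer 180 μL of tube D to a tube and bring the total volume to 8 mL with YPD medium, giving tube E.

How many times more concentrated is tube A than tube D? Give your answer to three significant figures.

Step 1: 85 μL + 2000 μL = 2085 μL total → factor 2085/85 = 24.529
Step 2: 24-fold → factor 24
Step 3: 14-fold → factor 14
Step 4: 50 μL brought to 800 μL → factor 800/50 = 16
Dilution factor to tube A = 24.529; to tube D = 1.3187 × 10^5
[tube A]/[tube D] = (factor to tube D)/(factor to tube A) = 1.3187 × 10^5/24.529 = 5.38 × 10^3

5.38 × 10^3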